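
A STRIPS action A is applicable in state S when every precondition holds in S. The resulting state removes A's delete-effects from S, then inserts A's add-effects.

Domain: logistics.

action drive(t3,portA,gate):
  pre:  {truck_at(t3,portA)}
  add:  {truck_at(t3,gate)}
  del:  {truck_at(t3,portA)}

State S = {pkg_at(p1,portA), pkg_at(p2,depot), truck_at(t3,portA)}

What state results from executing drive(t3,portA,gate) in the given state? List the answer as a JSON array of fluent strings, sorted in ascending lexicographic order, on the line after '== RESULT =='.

Progress:
  pre ⊆ S: {truck_at(t3,portA)} ⊆ S  — applicable
  S \ del = {pkg_at(p1,portA), pkg_at(p2,depot)}
  ∪ add   = {pkg_at(p1,portA), pkg_at(p2,depot), truck_at(t3,gate)}

== RESULT ==
["pkg_at(p1,portA)", "pkg_at(p2,depot)", "truck_at(t3,gate)"]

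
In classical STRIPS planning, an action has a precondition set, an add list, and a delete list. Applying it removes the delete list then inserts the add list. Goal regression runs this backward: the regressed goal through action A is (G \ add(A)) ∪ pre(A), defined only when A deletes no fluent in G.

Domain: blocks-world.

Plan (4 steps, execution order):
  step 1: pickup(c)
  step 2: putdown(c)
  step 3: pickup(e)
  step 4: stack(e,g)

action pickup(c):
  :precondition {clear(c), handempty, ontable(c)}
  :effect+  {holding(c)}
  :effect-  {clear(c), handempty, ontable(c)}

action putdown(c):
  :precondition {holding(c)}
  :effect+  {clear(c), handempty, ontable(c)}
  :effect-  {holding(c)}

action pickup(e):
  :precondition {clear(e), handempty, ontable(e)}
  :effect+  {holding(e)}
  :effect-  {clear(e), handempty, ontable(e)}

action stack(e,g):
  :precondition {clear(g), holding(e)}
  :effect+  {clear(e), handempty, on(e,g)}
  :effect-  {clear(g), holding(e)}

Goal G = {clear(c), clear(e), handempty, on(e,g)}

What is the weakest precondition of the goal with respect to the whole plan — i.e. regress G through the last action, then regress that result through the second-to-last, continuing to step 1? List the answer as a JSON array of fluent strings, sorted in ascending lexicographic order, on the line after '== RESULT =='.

Regress step by step:
  through step 4 (stack(e,g)): drop {clear(e), handempty, on(e,g)}, keep {clear(c)}, require {clear(g), holding(e)}
    → {clear(c), clear(g), holding(e)}
  through step 3 (pickup(e)): drop {holding(e)}, keep {clear(c), clear(g)}, require {clear(e), handempty, ontable(e)}
    → {clear(c), clear(e), clear(g), handempty, ontable(e)}
  through step 2 (putdown(c)): drop {clear(c), handempty}, keep {clear(e), clear(g), ontable(e)}, require {holding(c)}
    → {clear(e), clear(g), holding(c), ontable(e)}
  through step 1 (pickup(c)): drop {holding(c)}, keep {clear(e), clear(g), ontable(e)}, require {clear(c), handempty, ontable(c)}
    → {clear(c), clear(e), clear(g), handempty, ontable(c), ontable(e)}

== RESULT ==
["clear(c)", "clear(e)", "clear(g)", "handempty", "ontable(c)", "ontable(e)"]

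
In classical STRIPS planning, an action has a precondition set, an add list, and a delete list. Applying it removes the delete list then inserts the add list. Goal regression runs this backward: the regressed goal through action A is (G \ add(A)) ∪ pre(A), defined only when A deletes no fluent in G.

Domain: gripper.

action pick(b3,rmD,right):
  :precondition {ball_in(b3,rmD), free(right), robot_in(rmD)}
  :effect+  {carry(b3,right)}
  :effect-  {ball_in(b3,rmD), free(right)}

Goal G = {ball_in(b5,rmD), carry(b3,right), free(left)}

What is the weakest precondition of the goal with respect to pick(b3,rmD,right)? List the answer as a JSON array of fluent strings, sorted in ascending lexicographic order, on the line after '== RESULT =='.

Regress:
  G ∩ del = {}  (empty — regression defined)
  G \ add = {ball_in(b5,rmD), carry(b3,right), free(left)} \ {carry(b3,right)} = {ball_in(b5,rmD), free(left)}
  ∪ pre   = {ball_in(b5,rmD), free(left)} ∪ {ball_in(b3,rmD), free(right), robot_in(rmD)}
          = {ball_in(b3,rmD), ball_in(b5,rmD), free(left), free(right), robot_in(rmD)}

== RESULT ==
["ball_in(b3,rmD)", "ball_in(b5,rmD)", "free(left)", "free(right)", "robot_in(rmD)"]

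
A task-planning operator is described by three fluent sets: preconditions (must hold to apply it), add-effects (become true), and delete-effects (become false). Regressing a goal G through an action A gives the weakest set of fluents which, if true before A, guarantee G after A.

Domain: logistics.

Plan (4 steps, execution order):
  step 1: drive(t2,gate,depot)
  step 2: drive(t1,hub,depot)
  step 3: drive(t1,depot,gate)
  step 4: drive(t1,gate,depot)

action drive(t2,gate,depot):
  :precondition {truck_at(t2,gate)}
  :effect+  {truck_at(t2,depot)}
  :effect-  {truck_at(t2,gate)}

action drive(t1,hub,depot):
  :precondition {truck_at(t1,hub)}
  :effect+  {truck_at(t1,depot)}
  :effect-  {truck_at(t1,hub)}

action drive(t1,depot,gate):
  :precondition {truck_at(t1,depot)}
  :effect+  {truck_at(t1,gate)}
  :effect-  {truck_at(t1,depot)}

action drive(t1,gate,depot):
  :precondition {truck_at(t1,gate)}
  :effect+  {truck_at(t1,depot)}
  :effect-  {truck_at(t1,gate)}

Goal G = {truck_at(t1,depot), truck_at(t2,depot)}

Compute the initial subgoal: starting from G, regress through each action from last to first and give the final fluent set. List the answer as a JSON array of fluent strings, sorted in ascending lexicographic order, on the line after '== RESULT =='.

Work backward from the goal:
  through step 4 (drive(t1,gate,depot)): drop {truck_at(t1,depot)}, keep {truck_at(t2,depot)}, require {truck_at(t1,gate)}
    → {truck_at(t1,gate), truck_at(t2,depot)}
  through step 3 (drive(t1,depot,gate)): drop {truck_at(t1,gate)}, keep {truck_at(t2,depot)}, require {truck_at(t1,depot)}
    → {truck_at(t1,depot), truck_at(t2,depot)}
  through step 2 (drive(t1,hub,depot)): drop {truck_at(t1,depot)}, keep {truck_at(t2,depot)}, require {truck_at(t1,hub)}
    → {truck_at(t1,hub), truck_at(t2,depot)}
  through step 1 (drive(t2,gate,depot)): drop {truck_at(t2,depot)}, keep {truck_at(t1,hub)}, require {truck_at(t2,gate)}
    → {truck_at(t1,hub), truck_at(t2,gate)}

== RESULT ==
["truck_at(t1,hub)", "truck_at(t2,gate)"]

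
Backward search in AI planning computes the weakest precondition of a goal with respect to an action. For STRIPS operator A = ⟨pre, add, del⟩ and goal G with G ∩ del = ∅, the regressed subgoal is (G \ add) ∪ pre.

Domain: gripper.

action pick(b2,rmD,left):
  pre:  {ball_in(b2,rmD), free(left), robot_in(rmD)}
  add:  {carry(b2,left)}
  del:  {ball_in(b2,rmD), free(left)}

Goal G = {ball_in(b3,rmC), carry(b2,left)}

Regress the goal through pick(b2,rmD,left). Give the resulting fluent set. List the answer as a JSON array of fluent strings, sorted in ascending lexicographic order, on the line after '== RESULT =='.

Compute (G \ add) ∪ pre:
  G ∩ del = {}  (empty — regression defined)
  G \ add = {ball_in(b3,rmC), carry(b2,left)} \ {carry(b2,left)} = {ball_in(b3,rmC)}
  ∪ pre   = {ball_in(b3,rmC)} ∪ {ball_in(b2,rmD), free(left), robot_in(rmD)}
          = {ball_in(b2,rmD), ball_in(b3,rmC), free(left), robot_in(rmD)}

== RESULT ==
["ball_in(b2,rmD)", "ball_in(b3,rmC)", "free(left)", "robot_in(rmD)"]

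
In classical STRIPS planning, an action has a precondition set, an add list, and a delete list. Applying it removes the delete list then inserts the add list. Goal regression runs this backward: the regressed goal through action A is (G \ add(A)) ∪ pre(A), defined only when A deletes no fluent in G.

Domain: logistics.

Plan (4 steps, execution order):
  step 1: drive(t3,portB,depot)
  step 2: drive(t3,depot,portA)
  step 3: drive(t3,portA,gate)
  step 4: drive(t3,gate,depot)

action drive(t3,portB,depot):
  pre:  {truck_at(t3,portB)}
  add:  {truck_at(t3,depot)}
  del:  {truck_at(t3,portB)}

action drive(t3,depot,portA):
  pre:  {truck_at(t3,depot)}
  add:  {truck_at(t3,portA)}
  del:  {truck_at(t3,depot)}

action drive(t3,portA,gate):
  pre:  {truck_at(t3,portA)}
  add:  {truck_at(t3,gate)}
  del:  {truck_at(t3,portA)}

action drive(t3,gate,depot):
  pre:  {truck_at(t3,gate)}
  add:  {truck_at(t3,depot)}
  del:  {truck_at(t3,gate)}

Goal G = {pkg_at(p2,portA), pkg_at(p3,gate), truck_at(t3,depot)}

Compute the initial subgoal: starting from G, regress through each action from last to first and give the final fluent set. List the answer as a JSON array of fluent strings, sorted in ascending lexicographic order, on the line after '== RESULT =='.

Regress step by step:
  through step 4 (drive(t3,gate,depot)): drop {truck_at(t3,depot)}, keep {pkg_at(p2,portA), pkg_at(p3,gate)}, require {truck_at(t3,gate)}
    → {pkg_at(p2,portA), pkg_at(p3,gate), truck_at(t3,gate)}
  through step 3 (drive(t3,portA,gate)): drop {truck_at(t3,gate)}, keep {pkg_at(p2,portA), pkg_at(p3,gate)}, require {truck_at(t3,portA)}
    → {pkg_at(p2,portA), pkg_at(p3,gate), truck_at(t3,portA)}
  through step 2 (drive(t3,depot,portA)): drop {truck_at(t3,portA)}, keep {pkg_at(p2,portA), pkg_at(p3,gate)}, require {truck_at(t3,depot)}
    → {pkg_at(p2,portA), pkg_at(p3,gate), truck_at(t3,depot)}
  through step 1 (drive(t3,portB,depot)): drop {truck_at(t3,depot)}, keep {pkg_at(p2,portA), pkg_at(p3,gate)}, require {truck_at(t3,portB)}
    → {pkg_at(p2,portA), pkg_at(p3,gate), truck_at(t3,portB)}

== RESULT ==
["pkg_at(p2,portA)", "pkg_at(p3,gate)", "truck_at(t3,portB)"]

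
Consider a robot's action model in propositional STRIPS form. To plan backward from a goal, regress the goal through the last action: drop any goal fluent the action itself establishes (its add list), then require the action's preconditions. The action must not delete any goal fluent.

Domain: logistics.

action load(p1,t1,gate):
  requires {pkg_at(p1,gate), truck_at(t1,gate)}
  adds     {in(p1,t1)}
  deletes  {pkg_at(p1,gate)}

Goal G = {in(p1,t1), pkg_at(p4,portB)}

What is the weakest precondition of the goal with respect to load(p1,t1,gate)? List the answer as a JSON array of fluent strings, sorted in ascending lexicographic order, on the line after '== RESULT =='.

Regress:
  G ∩ del = {}  (empty — regression defined)
  G \ add = {in(p1,t1), pkg_at(p4,portB)} \ {in(p1,t1)} = {pkg_at(p4,portB)}
  ∪ pre   = {pkg_at(p4,portB)} ∪ {pkg_at(p1,gate), truck_at(t1,gate)}
          = {pkg_at(p1,gate), pkg_at(p4,portB), truck_at(t1,gate)}

== RESULT ==
["pkg_at(p1,gate)", "pkg_at(p4,portB)", "truck_at(t1,gate)"]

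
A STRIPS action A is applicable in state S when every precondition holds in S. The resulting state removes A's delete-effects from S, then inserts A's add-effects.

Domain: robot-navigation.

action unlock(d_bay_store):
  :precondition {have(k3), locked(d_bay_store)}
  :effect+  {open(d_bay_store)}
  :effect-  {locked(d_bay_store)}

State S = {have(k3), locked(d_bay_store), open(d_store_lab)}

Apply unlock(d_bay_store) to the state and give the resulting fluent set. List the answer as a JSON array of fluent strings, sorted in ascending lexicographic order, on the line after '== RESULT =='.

Compute (S \ del) ∪ add:
  pre ⊆ S: {have(k3), locked(d_bay_store)} ⊆ S  — applicable
  S \ del = {have(k3), open(d_store_lab)}
  ∪ add   = {have(k3), open(d_bay_store), open(d_store_lab)}

== RESULT ==
["have(k3)", "open(d_bay_store)", "open(d_store_lab)"]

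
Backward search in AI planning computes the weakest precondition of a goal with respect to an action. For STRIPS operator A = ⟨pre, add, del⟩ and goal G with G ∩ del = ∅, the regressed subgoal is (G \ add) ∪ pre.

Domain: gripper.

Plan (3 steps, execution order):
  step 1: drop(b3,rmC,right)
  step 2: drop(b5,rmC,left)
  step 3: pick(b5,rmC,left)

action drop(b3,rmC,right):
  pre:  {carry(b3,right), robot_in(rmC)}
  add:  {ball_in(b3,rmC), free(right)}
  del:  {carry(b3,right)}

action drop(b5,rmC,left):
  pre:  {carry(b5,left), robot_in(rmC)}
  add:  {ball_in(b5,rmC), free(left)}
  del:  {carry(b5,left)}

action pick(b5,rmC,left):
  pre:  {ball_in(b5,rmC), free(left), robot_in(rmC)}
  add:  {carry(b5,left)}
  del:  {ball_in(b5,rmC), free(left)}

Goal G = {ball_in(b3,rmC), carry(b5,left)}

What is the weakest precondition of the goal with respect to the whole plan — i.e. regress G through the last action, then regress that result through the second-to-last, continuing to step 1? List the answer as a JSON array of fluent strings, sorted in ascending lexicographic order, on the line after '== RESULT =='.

Regress step by step:
  through step 3 (pick(b5,rmC,left)): drop {carry(b5,left)}, keep {ball_in(b3,rmC)}, require {ball_in(b5,rmC), free(left), robot_in(rmC)}
    → {ball_in(b3,rmC), ball_in(b5,rmC), free(left), robot_in(rmC)}
  through step 2 (drop(b5,rmC,left)): drop {ball_in(b5,rmC), free(left)}, keep {ball_in(b3,rmC), robot_in(rmC)}, require {carry(b5,left), robot_in(rmC)}
    → {ball_in(b3,rmC), carry(b5,left), robot_in(rmC)}
  through step 1 (drop(b3,rmC,right)): drop {ball_in(b3,rmC)}, keep {carry(b5,left), robot_in(rmC)}, require {carry(b3,right), robot_in(rmC)}
    → {carry(b3,right), carry(b5,left), robot_in(rmC)}

== RESULT ==
["carry(b3,right)", "carry(b5,left)", "robot_in(rmC)"]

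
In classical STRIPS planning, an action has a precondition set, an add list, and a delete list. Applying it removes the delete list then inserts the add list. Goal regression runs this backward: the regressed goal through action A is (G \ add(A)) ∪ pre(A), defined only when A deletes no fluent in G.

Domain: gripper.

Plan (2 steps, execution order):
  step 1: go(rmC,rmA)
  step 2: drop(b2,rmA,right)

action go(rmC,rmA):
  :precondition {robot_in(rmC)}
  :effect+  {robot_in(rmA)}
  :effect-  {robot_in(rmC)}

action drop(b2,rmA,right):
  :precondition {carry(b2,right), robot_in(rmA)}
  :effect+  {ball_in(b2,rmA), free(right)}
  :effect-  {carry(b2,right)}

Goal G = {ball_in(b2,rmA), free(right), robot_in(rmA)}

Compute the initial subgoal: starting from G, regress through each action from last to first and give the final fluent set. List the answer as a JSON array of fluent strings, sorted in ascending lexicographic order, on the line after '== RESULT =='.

Regress step by step:
  through step 2 (drop(b2,rmA,right)): drop {ball_in(b2,rmA), free(right)}, keep {robot_in(rmA)}, require {carry(b2,right), robot_in(rmA)}
    → {carry(b2,right), robot_in(rmA)}
  through step 1 (go(rmC,rmA)): drop {robot_in(rmA)}, keep {carry(b2,right)}, require {robot_in(rmC)}
    → {carry(b2,right), robot_in(rmC)}

== RESULT ==
["carry(b2,right)", "robot_in(rmC)"]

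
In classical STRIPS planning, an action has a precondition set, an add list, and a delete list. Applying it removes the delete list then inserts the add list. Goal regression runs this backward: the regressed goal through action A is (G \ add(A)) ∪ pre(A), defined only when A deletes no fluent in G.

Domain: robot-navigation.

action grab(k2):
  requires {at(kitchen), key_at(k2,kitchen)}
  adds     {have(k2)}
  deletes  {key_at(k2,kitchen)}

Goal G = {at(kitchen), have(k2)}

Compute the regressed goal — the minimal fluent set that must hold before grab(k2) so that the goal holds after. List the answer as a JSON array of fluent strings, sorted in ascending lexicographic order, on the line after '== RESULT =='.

Compute (G \ add) ∪ pre:
  G ∩ del = {}  (empty — regression defined)
  G \ add = {at(kitchen), have(k2)} \ {have(k2)} = {at(kitchen)}
  ∪ pre   = {at(kitchen)} ∪ {at(kitchen), key_at(k2,kitchen)}
          = {at(kitchen), key_at(k2,kitchen)}

== RESULT ==
["at(kitchen)", "key_at(k2,kitchen)"]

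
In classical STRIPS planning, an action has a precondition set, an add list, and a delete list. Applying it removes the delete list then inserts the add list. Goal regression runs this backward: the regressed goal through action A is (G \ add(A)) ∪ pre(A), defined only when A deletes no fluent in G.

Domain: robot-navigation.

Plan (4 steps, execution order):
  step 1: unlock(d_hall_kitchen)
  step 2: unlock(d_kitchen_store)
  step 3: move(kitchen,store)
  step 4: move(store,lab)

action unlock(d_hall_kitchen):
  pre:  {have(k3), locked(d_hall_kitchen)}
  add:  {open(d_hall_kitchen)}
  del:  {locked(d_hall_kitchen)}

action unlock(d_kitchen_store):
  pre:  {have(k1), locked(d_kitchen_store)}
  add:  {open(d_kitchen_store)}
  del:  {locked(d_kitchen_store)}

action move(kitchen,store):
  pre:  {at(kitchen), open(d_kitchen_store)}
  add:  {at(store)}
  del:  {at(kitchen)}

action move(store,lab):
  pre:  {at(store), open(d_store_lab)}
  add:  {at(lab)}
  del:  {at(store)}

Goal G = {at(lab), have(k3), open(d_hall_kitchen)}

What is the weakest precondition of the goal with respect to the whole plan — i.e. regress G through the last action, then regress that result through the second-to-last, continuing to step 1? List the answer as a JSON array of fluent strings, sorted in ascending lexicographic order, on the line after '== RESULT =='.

Regress step by step:
  through step 4 (move(store,lab)): drop {at(lab)}, keep {have(k3), open(d_hall_kitchen)}, require {at(store), open(d_store_lab)}
    → {at(store), have(k3), open(d_hall_kitchen), open(d_store_lab)}
  through step 3 (move(kitchen,store)): drop {at(store)}, keep {have(k3), open(d_hall_kitchen), open(d_store_lab)}, require {at(kitchen), open(d_kitchen_store)}
    → {at(kitchen), have(k3), open(d_hall_kitchen), open(d_kitchen_store), open(d_store_lab)}
  through step 2 (unlock(d_kitchen_store)): drop {open(d_kitchen_store)}, keep {at(kitchen), have(k3), open(d_hall_kitchen), open(d_store_lab)}, require {have(k1), locked(d_kitchen_store)}
    → {at(kitchen), have(k1), have(k3), locked(d_kitchen_store), open(d_hall_kitchen), open(d_store_lab)}
  through step 1 (unlock(d_hall_kitchen)): drop {open(d_hall_kitchen)}, keep {at(kitchen), have(k1), have(k3), locked(d_kitchen_store), open(d_store_lab)}, require {have(k3), locked(d_hall_kitchen)}
    → {at(kitchen), have(k1), have(k3), locked(d_hall_kitchen), locked(d_kitchen_store), open(d_store_lab)}

== RESULT ==
["at(kitchen)", "have(k1)", "have(k3)", "locked(d_hall_kitchen)", "locked(d_kitchen_store)", "open(d_store_lab)"]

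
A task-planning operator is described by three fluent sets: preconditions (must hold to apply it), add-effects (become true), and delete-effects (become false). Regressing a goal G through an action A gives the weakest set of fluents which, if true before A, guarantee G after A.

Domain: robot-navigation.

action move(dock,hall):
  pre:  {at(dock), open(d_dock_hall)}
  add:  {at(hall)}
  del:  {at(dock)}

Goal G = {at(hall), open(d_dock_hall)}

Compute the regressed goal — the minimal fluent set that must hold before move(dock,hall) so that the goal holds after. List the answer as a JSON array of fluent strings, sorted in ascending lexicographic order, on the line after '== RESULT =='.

Compute (G \ add) ∪ pre:
  G ∩ del = {}  (empty — regression defined)
  G \ add = {at(hall), open(d_dock_hall)} \ {at(hall)} = {open(d_dock_hall)}
  ∪ pre   = {open(d_dock_hall)} ∪ {at(dock), open(d_dock_hall)}
          = {at(dock), open(d_dock_hall)}

== RESULT ==
["at(dock)", "open(d_dock_hall)"]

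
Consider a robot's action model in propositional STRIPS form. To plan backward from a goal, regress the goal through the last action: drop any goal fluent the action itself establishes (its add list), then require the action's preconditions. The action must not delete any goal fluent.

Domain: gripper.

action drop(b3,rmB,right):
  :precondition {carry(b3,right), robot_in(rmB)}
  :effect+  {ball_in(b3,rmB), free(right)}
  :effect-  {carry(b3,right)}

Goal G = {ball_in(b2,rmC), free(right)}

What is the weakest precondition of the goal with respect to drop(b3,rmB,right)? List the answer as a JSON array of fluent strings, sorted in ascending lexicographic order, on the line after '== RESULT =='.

Compute (G \ add) ∪ pre:
  G ∩ del = {}  (empty — regression defined)
  G \ add = {ball_in(b2,rmC), free(right)} \ {ball_in(b3,rmB), free(right)} = {ball_in(b2,rmC)}
  ∪ pre   = {ball_in(b2,rmC)} ∪ {carry(b3,right), robot_in(rmB)}
          = {ball_in(b2,rmC), carry(b3,right), robot_in(rmB)}

== RESULT ==
["ball_in(b2,rmC)", "carry(b3,right)", "robot_in(rmB)"]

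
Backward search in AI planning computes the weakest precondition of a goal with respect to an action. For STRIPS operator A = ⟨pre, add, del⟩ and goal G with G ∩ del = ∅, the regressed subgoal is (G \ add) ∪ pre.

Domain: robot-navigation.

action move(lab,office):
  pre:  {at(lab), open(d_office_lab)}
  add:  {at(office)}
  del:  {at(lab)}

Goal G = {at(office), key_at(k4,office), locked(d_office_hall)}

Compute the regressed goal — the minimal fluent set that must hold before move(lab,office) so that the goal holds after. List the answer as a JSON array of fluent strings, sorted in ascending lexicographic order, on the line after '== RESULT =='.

Regress:
  G ∩ del = {}  (empty — regression defined)
  G \ add = {at(office), key_at(k4,office), locked(d_office_hall)} \ {at(office)} = {key_at(k4,office), locked(d_office_hall)}
  ∪ pre   = {key_at(k4,office), locked(d_office_hall)} ∪ {at(lab), open(d_office_lab)}
          = {at(lab), key_at(k4,office), locked(d_office_hall), open(d_office_lab)}

== RESULT ==
["at(lab)", "key_at(k4,office)", "locked(d_office_hall)", "open(d_office_lab)"]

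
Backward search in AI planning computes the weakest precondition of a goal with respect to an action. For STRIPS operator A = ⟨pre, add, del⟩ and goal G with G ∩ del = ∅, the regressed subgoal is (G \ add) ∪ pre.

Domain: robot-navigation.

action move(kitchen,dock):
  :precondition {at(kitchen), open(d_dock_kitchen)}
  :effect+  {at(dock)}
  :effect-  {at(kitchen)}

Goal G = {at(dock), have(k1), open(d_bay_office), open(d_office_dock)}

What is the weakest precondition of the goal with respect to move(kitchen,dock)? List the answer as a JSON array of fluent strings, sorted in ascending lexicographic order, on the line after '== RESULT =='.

Compute (G \ add) ∪ pre:
  G ∩ del = {}  (empty — regression defined)
  G \ add = {at(dock), have(k1), open(d_bay_office), open(d_office_dock)} \ {at(dock)} = {have(k1), open(d_bay_office), open(d_office_dock)}
  ∪ pre   = {have(k1), open(d_bay_office), open(d_office_dock)} ∪ {at(kitchen), open(d_dock_kitchen)}
          = {at(kitchen), have(k1), open(d_bay_office), open(d_dock_kitchen), open(d_office_dock)}

== RESULT ==
["at(kitchen)", "have(k1)", "open(d_bay_office)", "open(d_dock_kitchen)", "open(d_office_dock)"]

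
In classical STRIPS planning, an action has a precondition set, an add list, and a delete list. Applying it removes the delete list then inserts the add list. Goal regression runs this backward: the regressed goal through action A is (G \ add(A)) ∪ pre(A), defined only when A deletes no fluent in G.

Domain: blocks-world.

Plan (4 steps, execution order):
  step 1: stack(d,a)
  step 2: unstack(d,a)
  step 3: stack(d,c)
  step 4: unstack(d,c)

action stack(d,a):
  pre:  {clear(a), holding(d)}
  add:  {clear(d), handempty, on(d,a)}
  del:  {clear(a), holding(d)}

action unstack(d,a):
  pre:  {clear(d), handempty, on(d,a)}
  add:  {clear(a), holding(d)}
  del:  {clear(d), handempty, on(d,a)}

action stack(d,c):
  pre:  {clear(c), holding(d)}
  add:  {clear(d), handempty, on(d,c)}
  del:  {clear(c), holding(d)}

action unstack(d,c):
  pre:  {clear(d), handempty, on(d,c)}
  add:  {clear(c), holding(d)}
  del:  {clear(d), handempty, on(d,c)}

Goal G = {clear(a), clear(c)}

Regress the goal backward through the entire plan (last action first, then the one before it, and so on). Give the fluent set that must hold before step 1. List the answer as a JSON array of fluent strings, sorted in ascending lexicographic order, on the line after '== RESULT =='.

Regress step by step:
  through step 4 (unstack(d,c)): drop {clear(c)}, keep {clear(a)}, require {clear(d), handempty, on(d,c)}
    → {clear(a), clear(d), handempty, on(d,c)}
  through step 3 (stack(d,c)): drop {clear(d), handempty, on(d,c)}, keep {clear(a)}, require {clear(c), holding(d)}
    → {clear(a), clear(c), holding(d)}
  through step 2 (unstack(d,a)): drop {clear(a), holding(d)}, keep {clear(c)}, require {clear(d), handempty, on(d,a)}
    → {clear(c), clear(d), handempty, on(d,a)}
  through step 1 (stack(d,a)): drop {clear(d), handempty, on(d,a)}, keep {clear(c)}, require {clear(a), holding(d)}
    → {clear(a), clear(c), holding(d)}

== RESULT ==
["clear(a)", "clear(c)", "holding(d)"]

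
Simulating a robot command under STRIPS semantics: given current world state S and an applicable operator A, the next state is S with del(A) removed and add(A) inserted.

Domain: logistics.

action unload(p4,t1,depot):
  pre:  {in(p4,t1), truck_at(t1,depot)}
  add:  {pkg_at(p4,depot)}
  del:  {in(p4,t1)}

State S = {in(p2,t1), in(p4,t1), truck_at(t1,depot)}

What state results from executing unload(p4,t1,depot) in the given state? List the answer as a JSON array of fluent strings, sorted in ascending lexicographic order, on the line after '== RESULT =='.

Compute (S \ del) ∪ add:
  pre ⊆ S: {in(p4,t1), truck_at(t1,depot)} ⊆ S  — applicable
  S \ del = {in(p2,t1), truck_at(t1,depot)}
  ∪ add   = {in(p2,t1), pkg_at(p4,depot), truck_at(t1,depot)}

== RESULT ==
["in(p2,t1)", "pkg_at(p4,depot)", "truck_at(t1,depot)"]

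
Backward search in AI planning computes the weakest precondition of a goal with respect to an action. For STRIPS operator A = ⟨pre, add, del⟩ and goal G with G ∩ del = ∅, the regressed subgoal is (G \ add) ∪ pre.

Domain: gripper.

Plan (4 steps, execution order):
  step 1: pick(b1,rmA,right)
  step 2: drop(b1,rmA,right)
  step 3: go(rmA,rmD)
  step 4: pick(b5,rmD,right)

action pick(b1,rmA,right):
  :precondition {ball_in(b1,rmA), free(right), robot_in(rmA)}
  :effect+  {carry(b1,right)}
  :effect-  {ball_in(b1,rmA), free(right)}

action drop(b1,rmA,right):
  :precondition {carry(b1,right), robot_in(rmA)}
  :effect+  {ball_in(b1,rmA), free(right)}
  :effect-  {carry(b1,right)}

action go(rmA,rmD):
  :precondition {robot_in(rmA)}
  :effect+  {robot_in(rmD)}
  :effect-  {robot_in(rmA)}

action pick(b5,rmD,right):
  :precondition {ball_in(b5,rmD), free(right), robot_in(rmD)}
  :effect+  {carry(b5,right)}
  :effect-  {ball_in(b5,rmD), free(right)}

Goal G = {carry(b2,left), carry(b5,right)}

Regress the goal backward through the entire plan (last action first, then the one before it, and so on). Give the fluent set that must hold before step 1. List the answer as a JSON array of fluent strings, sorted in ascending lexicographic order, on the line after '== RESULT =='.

Work backward from the goal:
  through step 4 (pick(b5,rmD,right)): drop {carry(b5,right)}, keep {carry(b2,left)}, require {ball_in(b5,rmD), free(right), robot_in(rmD)}
    → {ball_in(b5,rmD), carry(b2,left), free(right), robot_in(rmD)}
  through step 3 (go(rmA,rmD)): drop {robot_in(rmD)}, keep {ball_in(b5,rmD), carry(b2,left), free(right)}, require {robot_in(rmA)}
    → {ball_in(b5,rmD), carry(b2,left), free(right), robot_in(rmA)}
  through step 2 (drop(b1,rmA,right)): drop {free(right)}, keep {ball_in(b5,rmD), carry(b2,left), robot_in(rmA)}, require {carry(b1,right), robot_in(rmA)}
    → {ball_in(b5,rmD), carry(b1,right), carry(b2,left), robot_in(rmA)}
  through step 1 (pick(b1,rmA,right)): drop {carry(b1,right)}, keep {ball_in(b5,rmD), carry(b2,left), robot_in(rmA)}, require {ball_in(b1,rmA), free(right), robot_in(rmA)}
    → {ball_in(b1,rmA), ball_in(b5,rmD), carry(b2,left), free(right), robot_in(rmA)}

== RESULT ==
["ball_in(b1,rmA)", "ball_in(b5,rmD)", "carry(b2,left)", "free(right)", "robot_in(rmA)"]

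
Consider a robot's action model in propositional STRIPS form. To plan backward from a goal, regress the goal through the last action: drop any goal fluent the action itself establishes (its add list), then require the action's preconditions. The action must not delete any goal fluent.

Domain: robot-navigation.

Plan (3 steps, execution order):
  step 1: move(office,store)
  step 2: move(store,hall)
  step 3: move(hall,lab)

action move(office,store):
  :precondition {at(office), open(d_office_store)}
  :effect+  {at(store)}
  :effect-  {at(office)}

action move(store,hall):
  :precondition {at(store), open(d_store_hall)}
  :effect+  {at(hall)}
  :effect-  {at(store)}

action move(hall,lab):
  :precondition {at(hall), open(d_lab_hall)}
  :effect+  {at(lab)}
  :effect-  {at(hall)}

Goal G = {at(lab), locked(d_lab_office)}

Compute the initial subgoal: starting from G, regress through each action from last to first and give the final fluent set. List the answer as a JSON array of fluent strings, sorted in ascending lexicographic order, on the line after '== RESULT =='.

Work backward from the goal:
  through step 3 (move(hall,lab)): drop {at(lab)}, keep {locked(d_lab_office)}, require {at(hall), open(d_lab_hall)}
    → {at(hall), locked(d_lab_office), open(d_lab_hall)}
  through step 2 (move(store,hall)): drop {at(hall)}, keep {locked(d_lab_office), open(d_lab_hall)}, require {at(store), open(d_store_hall)}
    → {at(store), locked(d_lab_office), open(d_lab_hall), open(d_store_hall)}
  through step 1 (move(office,store)): drop {at(store)}, keep {locked(d_lab_office), open(d_lab_hall), open(d_store_hall)}, require {at(office), open(d_office_store)}
    → {at(office), locked(d_lab_office), open(d_lab_hall), open(d_office_store), open(d_store_hall)}

== RESULT ==
["at(office)", "locked(d_lab_office)", "open(d_lab_hall)", "open(d_office_store)", "open(d_store_hall)"]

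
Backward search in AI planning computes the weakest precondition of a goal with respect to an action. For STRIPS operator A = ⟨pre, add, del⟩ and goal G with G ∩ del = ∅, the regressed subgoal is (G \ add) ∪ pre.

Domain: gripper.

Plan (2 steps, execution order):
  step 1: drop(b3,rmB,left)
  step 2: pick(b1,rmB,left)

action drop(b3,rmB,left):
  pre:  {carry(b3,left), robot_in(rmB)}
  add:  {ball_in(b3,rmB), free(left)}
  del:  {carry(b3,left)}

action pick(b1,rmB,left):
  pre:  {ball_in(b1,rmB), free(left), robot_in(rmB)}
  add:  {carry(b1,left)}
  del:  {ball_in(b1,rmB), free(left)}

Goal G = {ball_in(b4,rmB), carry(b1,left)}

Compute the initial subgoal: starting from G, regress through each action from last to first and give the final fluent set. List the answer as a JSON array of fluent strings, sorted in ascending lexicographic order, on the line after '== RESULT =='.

Regress step by step:
  through step 2 (pick(b1,rmB,left)): drop {carry(b1,left)}, keep {ball_in(b4,rmB)}, require {ball_in(b1,rmB), free(left), robot_in(rmB)}
    → {ball_in(b1,rmB), ball_in(b4,rmB), free(left), robot_in(rmB)}
  through step 1 (drop(b3,rmB,left)): drop {free(left)}, keep {ball_in(b1,rmB), ball_in(b4,rmB), robot_in(rmB)}, require {carry(b3,left), robot_in(rmB)}
    → {ball_in(b1,rmB), ball_in(b4,rmB), carry(b3,left), robot_in(rmB)}

== RESULT ==
["ball_in(b1,rmB)", "ball_in(b4,rmB)", "carry(b3,left)", "robot_in(rmB)"]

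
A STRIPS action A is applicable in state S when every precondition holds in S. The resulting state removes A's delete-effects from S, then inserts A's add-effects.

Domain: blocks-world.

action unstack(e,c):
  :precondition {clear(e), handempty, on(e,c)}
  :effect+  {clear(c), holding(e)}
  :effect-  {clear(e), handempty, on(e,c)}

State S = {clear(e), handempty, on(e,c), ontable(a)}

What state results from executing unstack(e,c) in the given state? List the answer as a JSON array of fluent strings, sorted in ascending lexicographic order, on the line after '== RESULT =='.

Compute (S \ del) ∪ add:
  pre ⊆ S: {clear(e), handempty, on(e,c)} ⊆ S  — applicable
  S \ del = {ontable(a)}
  ∪ add   = {clear(c), holding(e), ontable(a)}

== RESULT ==
["clear(c)", "holding(e)", "ontable(a)"]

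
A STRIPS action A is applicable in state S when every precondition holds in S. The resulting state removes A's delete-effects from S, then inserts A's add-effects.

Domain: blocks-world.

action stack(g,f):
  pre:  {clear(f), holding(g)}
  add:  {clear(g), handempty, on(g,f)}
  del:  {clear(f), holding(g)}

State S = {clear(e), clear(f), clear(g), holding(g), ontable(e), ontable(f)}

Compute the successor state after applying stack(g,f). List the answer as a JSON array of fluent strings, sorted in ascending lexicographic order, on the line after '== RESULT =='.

Progress:
  pre ⊆ S: {clear(f), holding(g)} ⊆ S  — applicable
  S \ del = {clear(e), clear(g), ontable(e), ontable(f)}
  ∪ add   = {clear(e), clear(g), handempty, on(g,f), ontable(e), ontable(f)}

== RESULT ==
["clear(e)", "clear(g)", "handempty", "on(g,f)", "ontable(e)", "ontable(f)"]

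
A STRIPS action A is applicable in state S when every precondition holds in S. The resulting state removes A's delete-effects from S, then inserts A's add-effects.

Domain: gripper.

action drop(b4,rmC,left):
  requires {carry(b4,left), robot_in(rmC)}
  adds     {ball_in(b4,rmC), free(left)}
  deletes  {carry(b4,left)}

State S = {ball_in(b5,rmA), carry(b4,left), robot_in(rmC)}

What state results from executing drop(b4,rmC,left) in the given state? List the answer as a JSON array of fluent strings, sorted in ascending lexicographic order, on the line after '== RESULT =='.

Progress:
  pre ⊆ S: {carry(b4,left), robot_in(rmC)} ⊆ S  — applicable
  S \ del = {ball_in(b5,rmA), robot_in(rmC)}
  ∪ add   = {ball_in(b4,rmC), ball_in(b5,rmA), free(left), robot_in(rmC)}

== RESULT ==
["ball_in(b4,rmC)", "ball_in(b5,rmA)", "free(left)", "robot_in(rmC)"]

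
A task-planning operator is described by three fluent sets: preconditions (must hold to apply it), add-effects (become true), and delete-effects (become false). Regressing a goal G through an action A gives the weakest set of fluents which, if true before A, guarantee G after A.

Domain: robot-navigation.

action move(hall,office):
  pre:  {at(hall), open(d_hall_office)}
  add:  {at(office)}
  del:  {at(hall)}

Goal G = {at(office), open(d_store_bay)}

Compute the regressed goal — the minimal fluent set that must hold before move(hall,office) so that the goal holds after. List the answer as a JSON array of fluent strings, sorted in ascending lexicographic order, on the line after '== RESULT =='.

Compute (G \ add) ∪ pre:
  G ∩ del = {}  (empty — regression defined)
  G \ add = {at(office), open(d_store_bay)} \ {at(office)} = {open(d_store_bay)}
  ∪ pre   = {open(d_store_bay)} ∪ {at(hall), open(d_hall_office)}
          = {at(hall), open(d_hall_office), open(d_store_bay)}

== RESULT ==
["at(hall)", "open(d_hall_office)", "open(d_store_bay)"]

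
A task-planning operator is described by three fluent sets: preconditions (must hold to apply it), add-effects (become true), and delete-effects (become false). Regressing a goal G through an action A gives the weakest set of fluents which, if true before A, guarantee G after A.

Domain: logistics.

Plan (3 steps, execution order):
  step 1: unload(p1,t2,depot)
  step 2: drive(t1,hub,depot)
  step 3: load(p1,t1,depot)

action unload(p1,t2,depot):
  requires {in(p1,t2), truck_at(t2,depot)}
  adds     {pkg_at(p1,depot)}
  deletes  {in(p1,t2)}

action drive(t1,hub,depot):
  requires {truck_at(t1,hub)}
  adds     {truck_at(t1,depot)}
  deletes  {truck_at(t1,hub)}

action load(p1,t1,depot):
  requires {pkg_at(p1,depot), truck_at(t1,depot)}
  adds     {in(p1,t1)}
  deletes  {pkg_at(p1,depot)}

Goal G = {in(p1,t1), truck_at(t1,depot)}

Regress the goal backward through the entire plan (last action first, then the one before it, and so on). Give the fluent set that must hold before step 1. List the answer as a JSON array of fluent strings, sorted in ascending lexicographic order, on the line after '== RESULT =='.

Regress step by step:
  through step 3 (load(p1,t1,depot)): drop {in(p1,t1)}, keep {truck_at(t1,depot)}, require {pkg_at(p1,depot), truck_at(t1,depot)}
    → {pkg_at(p1,depot), truck_at(t1,depot)}
  through step 2 (drive(t1,hub,depot)): drop {truck_at(t1,depot)}, keep {pkg_at(p1,depot)}, require {truck_at(t1,hub)}
    → {pkg_at(p1,depot), truck_at(t1,hub)}
  through step 1 (unload(p1,t2,depot)): drop {pkg_at(p1,depot)}, keep {truck_at(t1,hub)}, require {in(p1,t2), truck_at(t2,depot)}
    → {in(p1,t2), truck_at(t1,hub), truck_at(t2,depot)}

== RESULT ==
["in(p1,t2)", "truck_at(t1,hub)", "truck_at(t2,depot)"]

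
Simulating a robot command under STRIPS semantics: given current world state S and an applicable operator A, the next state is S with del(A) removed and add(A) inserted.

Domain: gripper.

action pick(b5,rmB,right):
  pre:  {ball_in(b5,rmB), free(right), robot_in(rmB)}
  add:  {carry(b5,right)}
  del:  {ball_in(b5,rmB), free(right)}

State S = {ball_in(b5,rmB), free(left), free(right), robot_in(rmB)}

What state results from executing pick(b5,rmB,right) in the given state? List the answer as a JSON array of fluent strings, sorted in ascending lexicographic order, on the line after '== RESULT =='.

Progress:
  pre ⊆ S: {ball_in(b5,rmB), free(right), robot_in(rmB)} ⊆ S  — applicable
  S \ del = {free(left), robot_in(rmB)}
  ∪ add   = {carry(b5,right), free(left), robot_in(rmB)}

== RESULT ==
["carry(b5,right)", "free(left)", "robot_in(rmB)"]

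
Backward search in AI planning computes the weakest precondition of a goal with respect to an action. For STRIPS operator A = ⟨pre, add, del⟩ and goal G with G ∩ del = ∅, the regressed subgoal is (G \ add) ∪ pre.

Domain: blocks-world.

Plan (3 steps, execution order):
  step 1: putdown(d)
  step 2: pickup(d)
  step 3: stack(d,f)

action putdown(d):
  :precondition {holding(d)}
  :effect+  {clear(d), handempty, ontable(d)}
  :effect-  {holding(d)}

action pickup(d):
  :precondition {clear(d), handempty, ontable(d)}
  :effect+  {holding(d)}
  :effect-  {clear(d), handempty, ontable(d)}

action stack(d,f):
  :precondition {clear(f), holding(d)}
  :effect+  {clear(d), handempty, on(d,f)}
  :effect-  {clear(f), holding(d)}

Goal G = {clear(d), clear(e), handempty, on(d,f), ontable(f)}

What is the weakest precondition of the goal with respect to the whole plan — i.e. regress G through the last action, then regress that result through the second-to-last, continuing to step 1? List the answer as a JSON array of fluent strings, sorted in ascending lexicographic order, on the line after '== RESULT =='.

Regress step by step:
  through step 3 (stack(d,f)): drop {clear(d), handempty, on(d,f)}, keep {clear(e), ontable(f)}, require {clear(f), holding(d)}
    → {clear(e), clear(f), holding(d), ontable(f)}
  through step 2 (pickup(d)): drop {holding(d)}, keep {clear(e), clear(f), ontable(f)}, require {clear(d), handempty, ontable(d)}
    → {clear(d), clear(e), clear(f), handempty, ontable(d), ontable(f)}
  through step 1 (putdown(d)): drop {clear(d), handempty, ontable(d)}, keep {clear(e), clear(f), ontable(f)}, require {holding(d)}
    → {clear(e), clear(f), holding(d), ontable(f)}

== RESULT ==
["clear(e)", "clear(f)", "holding(d)", "ontable(f)"]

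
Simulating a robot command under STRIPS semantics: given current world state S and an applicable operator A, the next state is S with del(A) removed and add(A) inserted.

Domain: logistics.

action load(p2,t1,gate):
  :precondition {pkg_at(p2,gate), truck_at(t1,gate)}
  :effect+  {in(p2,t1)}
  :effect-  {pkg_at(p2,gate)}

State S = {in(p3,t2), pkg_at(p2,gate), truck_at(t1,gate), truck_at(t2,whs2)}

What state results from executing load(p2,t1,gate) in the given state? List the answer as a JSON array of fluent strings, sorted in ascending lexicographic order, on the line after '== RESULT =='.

Compute (S \ del) ∪ add:
  pre ⊆ S: {pkg_at(p2,gate), truck_at(t1,gate)} ⊆ S  — applicable
  S \ del = {in(p3,t2), truck_at(t1,gate), truck_at(t2,whs2)}
  ∪ add   = {in(p2,t1), in(p3,t2), truck_at(t1,gate), truck_at(t2,whs2)}

== RESULT ==
["in(p2,t1)", "in(p3,t2)", "truck_at(t1,gate)", "truck_at(t2,whs2)"]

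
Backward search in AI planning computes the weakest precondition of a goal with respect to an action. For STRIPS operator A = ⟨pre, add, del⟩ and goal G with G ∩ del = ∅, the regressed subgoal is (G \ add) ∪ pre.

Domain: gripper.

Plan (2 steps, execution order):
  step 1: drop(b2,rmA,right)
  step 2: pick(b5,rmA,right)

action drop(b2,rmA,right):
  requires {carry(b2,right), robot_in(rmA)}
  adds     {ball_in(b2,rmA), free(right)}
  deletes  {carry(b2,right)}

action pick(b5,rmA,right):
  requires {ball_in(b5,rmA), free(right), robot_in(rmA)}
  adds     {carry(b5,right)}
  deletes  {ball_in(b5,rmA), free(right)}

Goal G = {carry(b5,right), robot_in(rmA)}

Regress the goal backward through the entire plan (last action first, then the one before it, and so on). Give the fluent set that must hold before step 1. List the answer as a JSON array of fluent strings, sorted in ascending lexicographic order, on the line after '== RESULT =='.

Regress step by step:
  through step 2 (pick(b5,rmA,right)): drop {carry(b5,right)}, keep {robot_in(rmA)}, require {ball_in(b5,rmA), free(right), robot_in(rmA)}
    → {ball_in(b5,rmA), free(right), robot_in(rmA)}
  through step 1 (drop(b2,rmA,right)): drop {free(right)}, keep {ball_in(b5,rmA), robot_in(rmA)}, require {carry(b2,right), robot_in(rmA)}
    → {ball_in(b5,rmA), carry(b2,right), robot_in(rmA)}

== RESULT ==
["ball_in(b5,rmA)", "carry(b2,right)", "robot_in(rmA)"]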